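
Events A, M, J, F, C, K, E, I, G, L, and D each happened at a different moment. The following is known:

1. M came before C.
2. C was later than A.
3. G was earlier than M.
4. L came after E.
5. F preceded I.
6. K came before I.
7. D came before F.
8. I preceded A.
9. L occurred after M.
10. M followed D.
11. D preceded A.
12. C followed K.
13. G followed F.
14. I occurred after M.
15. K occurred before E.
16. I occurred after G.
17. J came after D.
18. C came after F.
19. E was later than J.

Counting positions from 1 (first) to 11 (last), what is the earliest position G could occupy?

D and F must both come before G — 2 forced predecessors.
Nothing else is forced ahead of G, so its earliest slot is position 2 + 1 = 3.

3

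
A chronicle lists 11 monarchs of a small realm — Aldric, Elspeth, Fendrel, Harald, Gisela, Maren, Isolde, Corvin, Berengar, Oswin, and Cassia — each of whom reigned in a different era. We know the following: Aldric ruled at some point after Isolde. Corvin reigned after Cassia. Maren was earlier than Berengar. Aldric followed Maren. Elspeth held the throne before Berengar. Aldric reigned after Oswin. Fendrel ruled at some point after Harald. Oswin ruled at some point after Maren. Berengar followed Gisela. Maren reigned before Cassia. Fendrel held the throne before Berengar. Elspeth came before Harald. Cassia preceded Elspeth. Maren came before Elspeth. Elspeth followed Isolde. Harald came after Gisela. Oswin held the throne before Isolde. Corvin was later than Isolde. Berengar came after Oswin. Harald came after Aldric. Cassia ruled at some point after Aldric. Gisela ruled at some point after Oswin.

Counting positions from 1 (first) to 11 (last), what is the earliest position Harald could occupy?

8

Aldric, Cassia, Elspeth, Gisela, Isolde, Maren, and Oswin must all come before Harald — 7 forced predecessors.
Nothing else is forced ahead of Harald, so their earliest slot is position 7 + 1 = 8.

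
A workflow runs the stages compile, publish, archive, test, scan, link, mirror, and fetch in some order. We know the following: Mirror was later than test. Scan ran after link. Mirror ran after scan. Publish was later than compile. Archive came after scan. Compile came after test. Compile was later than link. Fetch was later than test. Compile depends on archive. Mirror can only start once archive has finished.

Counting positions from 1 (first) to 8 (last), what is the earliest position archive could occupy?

Link and scan must both come before archive — 2 forced predecessors.
Nothing else is forced ahead of archive, so its earliest slot is position 2 + 1 = 3.

3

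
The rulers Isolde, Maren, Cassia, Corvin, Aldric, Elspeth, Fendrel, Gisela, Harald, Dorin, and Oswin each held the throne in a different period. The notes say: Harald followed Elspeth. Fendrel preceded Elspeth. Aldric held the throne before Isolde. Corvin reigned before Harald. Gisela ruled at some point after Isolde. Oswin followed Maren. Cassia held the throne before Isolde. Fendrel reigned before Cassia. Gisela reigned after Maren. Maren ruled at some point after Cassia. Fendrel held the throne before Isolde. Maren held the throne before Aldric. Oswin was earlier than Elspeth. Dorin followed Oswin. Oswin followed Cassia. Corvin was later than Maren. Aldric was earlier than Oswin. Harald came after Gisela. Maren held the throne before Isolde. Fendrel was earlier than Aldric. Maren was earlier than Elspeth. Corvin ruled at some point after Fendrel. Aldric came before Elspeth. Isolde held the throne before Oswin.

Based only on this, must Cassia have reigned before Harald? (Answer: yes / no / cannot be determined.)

yes

Chain the constraints: Cassia → Maren → Elspeth → Harald. Each link is directly stated, so Cassia comes before Harald.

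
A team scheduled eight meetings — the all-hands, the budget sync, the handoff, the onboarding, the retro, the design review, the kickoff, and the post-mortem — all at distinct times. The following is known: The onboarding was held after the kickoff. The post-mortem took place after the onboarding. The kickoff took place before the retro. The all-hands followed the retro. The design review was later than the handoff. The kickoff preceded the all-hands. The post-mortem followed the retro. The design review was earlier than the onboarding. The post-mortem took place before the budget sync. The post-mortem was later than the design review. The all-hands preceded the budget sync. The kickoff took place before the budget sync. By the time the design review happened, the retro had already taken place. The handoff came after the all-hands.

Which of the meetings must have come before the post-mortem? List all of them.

Directly stated before the post-mortem: the design review, the onboarding, and the retro.
The all-hands reaches the post-mortem via the all-hands → the handoff → the design review → the post-mortem.
The handoff reaches the post-mortem via the handoff → the design review → the post-mortem.
The kickoff reaches the post-mortem via the kickoff → the onboarding → the post-mortem.
No chain forces the budget sync ahead of the post-mortem.

the all-hands, the design review, the handoff, the kickoff, the onboarding, the retro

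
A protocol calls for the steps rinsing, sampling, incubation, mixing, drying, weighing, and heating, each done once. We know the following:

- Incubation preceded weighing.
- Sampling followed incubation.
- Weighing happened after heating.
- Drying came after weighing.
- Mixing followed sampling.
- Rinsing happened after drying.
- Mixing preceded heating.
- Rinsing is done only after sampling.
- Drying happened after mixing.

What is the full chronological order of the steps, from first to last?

incubation, sampling, mixing, heating, weighing, drying, rinsing

The constraints fix every adjacent pair, so only one ordering works:
incubation → sampling → mixing → heating → weighing → drying → rinsing.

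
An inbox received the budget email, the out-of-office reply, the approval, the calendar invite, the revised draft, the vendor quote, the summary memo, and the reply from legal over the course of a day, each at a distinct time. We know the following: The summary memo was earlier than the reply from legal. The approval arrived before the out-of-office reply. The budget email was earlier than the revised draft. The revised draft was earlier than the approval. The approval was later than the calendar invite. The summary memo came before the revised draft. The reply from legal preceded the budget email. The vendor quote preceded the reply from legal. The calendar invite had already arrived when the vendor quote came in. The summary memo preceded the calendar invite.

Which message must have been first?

The summary memo has a chain of constraints placing it before every other message, so the summary memo must be first.

the summary memo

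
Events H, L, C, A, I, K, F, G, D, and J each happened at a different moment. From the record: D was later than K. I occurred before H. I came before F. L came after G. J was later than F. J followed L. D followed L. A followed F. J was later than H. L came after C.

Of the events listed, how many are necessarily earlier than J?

6

Directly stated before J: F, H, and L.
C reaches J via C → L → J.
G reaches J via G → L → J.
I reaches J via I → H → J.
That's C, F, G, H, I, and L — 6 in all.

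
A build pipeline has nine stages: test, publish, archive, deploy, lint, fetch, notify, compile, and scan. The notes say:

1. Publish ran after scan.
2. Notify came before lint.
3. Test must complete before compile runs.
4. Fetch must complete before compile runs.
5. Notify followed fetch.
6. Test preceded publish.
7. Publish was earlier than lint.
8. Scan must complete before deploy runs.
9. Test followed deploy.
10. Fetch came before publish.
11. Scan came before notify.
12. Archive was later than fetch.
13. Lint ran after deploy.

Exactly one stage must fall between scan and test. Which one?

deploy

Tracing the constraints gives scan → deploy → test, so deploy sits after scan and before test.
No other stage is forced both after scan and before test.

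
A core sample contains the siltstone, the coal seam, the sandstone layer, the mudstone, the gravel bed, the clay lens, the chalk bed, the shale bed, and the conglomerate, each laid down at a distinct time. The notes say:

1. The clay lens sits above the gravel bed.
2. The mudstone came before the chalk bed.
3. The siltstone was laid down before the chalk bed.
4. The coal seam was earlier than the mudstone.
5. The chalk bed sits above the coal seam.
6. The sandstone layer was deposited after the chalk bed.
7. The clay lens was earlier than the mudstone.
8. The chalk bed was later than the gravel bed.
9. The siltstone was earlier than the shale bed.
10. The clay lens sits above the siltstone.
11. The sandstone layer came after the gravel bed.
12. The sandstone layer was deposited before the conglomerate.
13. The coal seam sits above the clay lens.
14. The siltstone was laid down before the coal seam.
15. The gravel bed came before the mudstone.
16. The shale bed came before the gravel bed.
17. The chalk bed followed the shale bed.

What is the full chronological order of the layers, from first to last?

the siltstone, the shale bed, the gravel bed, the clay lens, the coal seam, the mudstone, the chalk bed, the sandstone layer, the conglomerate

The constraints fix every adjacent pair, so only one ordering works:
the siltstone → the shale bed → the gravel bed → the clay lens → the coal seam → the mudstone → the chalk bed → the sandstone layer → the conglomerate.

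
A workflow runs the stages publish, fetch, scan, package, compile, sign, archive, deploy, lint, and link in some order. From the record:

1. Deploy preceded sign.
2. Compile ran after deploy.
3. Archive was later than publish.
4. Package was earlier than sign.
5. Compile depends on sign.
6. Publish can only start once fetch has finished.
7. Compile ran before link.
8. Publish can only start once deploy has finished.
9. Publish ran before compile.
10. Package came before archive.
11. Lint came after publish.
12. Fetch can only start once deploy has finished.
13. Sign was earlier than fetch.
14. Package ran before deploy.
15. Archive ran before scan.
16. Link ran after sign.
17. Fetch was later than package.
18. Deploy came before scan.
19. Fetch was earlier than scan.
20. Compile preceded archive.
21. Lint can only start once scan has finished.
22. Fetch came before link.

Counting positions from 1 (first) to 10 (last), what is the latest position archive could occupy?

8

Archive must come before lint and scan — 2 stages forced after it.
Everything else can be placed before archive in some valid order, so archive can sit as late as position 10 − 2 = 8.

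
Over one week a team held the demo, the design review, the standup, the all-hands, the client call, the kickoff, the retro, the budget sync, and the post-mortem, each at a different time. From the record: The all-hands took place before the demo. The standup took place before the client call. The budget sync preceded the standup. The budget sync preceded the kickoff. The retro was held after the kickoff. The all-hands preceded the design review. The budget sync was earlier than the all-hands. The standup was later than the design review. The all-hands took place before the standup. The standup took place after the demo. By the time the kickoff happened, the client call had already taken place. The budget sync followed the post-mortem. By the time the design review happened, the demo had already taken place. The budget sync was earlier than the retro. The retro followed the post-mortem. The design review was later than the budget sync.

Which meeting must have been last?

the retro

Every other meeting has a chain of constraints placing it before the retro, so the retro is last.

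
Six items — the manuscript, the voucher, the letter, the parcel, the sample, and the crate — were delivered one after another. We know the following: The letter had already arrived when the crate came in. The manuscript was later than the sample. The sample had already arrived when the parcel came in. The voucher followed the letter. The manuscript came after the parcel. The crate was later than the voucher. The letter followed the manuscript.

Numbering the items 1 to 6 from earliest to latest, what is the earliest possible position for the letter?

The manuscript, the parcel, and the sample must all come before the letter — 3 forced predecessors.
Nothing else is forced ahead of the letter, so its earliest slot is position 3 + 1 = 4.

4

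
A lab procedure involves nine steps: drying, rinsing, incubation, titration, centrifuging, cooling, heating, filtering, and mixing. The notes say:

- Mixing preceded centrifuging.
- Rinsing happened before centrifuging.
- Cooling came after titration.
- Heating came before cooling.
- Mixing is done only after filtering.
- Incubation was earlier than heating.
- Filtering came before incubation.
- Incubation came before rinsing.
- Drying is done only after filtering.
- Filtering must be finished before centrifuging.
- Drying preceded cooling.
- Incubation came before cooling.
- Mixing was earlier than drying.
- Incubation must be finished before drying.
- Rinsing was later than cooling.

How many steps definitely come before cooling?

Directly stated before cooling: drying, heating, incubation, and titration.
Filtering reaches cooling via filtering → drying → cooling.
Mixing reaches cooling via mixing → drying → cooling.
No chain forces rinsing (or any of the others) ahead of cooling.
That's drying, filtering, heating, incubation, mixing, and titration — 6 in all.

6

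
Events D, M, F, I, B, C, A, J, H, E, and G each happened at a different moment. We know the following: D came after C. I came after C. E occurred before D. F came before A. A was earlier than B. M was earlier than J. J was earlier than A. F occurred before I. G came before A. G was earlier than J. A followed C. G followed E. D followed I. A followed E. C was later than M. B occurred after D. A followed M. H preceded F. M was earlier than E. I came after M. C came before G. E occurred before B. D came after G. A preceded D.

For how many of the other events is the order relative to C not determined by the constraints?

Forced before C: M; forced after C: A, B, D, G, I, and J.
That leaves E, F, and H with no forced order relative to C — 3.

3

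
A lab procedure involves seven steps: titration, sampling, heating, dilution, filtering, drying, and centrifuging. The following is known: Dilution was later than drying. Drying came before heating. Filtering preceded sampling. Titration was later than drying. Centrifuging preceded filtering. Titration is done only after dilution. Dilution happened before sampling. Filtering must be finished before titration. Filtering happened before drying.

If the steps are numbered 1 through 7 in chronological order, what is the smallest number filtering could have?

Centrifuging must come before filtering — 1 forced predecessor.
Nothing else is forced ahead of filtering, so its earliest slot is position 1 + 1 = 2.

2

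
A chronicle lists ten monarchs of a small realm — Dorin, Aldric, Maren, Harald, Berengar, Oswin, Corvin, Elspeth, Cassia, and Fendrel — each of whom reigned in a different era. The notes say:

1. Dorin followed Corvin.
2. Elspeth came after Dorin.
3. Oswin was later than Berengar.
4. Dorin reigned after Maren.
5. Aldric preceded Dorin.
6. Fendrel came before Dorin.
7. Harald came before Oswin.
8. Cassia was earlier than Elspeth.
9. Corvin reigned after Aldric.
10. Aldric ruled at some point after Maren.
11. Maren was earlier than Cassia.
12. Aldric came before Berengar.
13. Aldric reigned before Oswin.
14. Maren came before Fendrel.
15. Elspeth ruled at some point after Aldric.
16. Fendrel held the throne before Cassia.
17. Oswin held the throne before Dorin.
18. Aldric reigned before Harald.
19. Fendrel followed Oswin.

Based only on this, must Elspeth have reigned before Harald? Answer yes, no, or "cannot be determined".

Tracing the constraints gives Harald → Oswin → Dorin → Elspeth, so Harald must come before Elspeth.
That means Elspeth cannot be before Harald.

no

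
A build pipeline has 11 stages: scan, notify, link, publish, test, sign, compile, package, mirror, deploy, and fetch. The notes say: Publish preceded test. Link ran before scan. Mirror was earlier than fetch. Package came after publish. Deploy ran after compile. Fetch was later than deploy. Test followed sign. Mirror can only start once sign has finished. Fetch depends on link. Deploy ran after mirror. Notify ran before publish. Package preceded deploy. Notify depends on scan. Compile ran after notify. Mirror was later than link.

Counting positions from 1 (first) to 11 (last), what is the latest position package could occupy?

Package must come before deploy and fetch — 2 stages forced after it.
Everything else can be placed before package in some valid order, so package can sit as late as position 11 − 2 = 9.

9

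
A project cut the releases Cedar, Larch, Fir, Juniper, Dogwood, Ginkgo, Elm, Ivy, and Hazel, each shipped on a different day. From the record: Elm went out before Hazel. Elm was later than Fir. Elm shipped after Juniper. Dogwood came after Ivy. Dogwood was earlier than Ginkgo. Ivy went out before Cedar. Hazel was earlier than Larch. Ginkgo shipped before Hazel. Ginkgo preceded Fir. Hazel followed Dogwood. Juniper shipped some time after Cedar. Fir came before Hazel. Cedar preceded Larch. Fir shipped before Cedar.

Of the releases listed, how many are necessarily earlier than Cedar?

Directly stated before Cedar: Fir and Ivy.
Dogwood reaches Cedar via Dogwood → Ginkgo → Fir → Cedar.
Ginkgo reaches Cedar via Ginkgo → Fir → Cedar.
No chain forces Hazel (or any of the others) ahead of Cedar.
That's Dogwood, Fir, Ginkgo, and Ivy — 4 in all.

4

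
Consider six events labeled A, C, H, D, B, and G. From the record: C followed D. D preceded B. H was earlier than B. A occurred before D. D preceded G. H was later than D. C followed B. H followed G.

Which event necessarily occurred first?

A has a chain of constraints placing it before every other event, so A must be first.

A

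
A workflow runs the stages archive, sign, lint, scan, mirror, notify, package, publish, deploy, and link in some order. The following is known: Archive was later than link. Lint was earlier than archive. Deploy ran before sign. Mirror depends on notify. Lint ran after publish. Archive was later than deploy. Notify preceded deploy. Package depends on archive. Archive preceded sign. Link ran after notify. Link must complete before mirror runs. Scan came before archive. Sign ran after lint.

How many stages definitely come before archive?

6

Directly stated before archive: deploy, link, lint, and scan.
Notify reaches archive via notify → deploy → archive.
Publish reaches archive via publish → lint → archive.
No chain forces sign (or any of the others) ahead of archive.
That's deploy, link, lint, notify, publish, and scan — 6 in all.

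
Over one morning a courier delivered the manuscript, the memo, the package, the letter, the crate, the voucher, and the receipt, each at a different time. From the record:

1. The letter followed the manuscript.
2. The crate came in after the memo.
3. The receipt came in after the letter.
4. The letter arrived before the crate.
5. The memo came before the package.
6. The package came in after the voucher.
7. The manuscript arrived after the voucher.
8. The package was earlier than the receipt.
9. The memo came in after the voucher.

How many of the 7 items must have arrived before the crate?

Directly stated before the crate: the letter and the memo.
The manuscript reaches the crate via the manuscript → the letter → the crate.
The voucher reaches the crate via the voucher → the memo → the crate.
No chain forces the receipt (or any of the others) ahead of the crate.
That's the letter, the manuscript, the memo, and the voucher — 4 in all.

4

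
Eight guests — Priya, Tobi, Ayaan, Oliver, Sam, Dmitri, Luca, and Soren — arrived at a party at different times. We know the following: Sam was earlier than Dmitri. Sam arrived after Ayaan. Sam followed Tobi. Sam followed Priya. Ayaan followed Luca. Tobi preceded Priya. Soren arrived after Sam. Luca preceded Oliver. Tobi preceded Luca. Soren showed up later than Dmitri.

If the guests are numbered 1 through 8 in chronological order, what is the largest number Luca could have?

Luca must come before Ayaan, Dmitri, Oliver, Sam, and Soren — 5 guests forced after them.
Everything else can be placed before Luca in some valid order, so Luca can sit as late as position 8 − 5 = 3.

3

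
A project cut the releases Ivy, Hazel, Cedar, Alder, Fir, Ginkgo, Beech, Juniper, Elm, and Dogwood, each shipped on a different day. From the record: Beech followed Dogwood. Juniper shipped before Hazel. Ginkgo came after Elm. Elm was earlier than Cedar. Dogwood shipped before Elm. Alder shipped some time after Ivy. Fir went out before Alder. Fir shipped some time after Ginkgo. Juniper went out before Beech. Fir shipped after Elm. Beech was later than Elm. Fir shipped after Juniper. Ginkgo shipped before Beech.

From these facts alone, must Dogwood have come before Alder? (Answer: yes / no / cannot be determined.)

yes

Chain the constraints: Dogwood → Elm → Fir → Alder. Each link is directly stated, so Dogwood comes before Alder.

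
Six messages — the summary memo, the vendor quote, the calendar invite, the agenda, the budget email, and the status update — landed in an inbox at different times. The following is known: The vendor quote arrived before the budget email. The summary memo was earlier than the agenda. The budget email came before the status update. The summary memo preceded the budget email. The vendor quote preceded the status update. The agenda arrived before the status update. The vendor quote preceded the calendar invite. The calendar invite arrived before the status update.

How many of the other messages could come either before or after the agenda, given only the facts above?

3

Forced before the agenda: the summary memo; forced after the agenda: the status update.
That leaves the budget email, the calendar invite, and the vendor quote with no forced order relative to the agenda — 3.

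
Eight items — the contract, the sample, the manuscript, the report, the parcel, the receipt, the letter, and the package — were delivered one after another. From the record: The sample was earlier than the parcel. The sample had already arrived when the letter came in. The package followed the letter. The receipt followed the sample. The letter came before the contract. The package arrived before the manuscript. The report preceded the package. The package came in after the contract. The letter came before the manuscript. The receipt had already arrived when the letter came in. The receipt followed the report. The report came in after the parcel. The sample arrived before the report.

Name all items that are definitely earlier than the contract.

the letter, the parcel, the receipt, the report, the sample

Directly stated before the contract: the letter.
The parcel reaches the contract via the parcel → the report → the receipt → the letter → the contract.
The receipt reaches the contract via the receipt → the letter → the contract.
The report reaches the contract via the report → the receipt → the letter → the contract.
Likewise the sample reaches the contract by chaining the stated constraints.
No chain forces the manuscript (or any of the others) ahead of the contract.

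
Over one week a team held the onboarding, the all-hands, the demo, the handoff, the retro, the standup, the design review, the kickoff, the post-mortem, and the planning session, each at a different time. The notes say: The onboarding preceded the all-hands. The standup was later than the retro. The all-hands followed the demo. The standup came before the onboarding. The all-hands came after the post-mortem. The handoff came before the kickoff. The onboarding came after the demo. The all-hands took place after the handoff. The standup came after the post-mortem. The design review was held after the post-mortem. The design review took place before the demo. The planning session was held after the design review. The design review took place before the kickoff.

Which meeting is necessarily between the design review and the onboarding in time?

the demo

Tracing the constraints gives the design review → the demo → the onboarding, so the demo sits after the design review and before the onboarding.
No other meeting is forced both after the design review and before the onboarding.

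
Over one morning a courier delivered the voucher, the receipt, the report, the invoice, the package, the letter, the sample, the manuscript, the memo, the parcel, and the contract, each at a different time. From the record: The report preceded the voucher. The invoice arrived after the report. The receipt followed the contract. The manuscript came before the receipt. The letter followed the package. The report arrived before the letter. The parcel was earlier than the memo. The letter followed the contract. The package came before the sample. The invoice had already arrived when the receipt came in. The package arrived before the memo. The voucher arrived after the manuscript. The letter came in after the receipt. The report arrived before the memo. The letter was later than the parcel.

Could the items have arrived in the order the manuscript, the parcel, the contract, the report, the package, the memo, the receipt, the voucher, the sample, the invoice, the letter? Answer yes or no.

The constraints require the invoice before the receipt, but in the proposed sequence the receipt appears ahead of the invoice. That one violation is enough.

no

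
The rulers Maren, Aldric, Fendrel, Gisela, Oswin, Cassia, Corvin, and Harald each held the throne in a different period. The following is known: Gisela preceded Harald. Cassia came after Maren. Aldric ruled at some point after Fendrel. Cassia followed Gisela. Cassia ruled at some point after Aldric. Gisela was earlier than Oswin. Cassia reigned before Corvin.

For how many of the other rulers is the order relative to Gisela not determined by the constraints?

3

Forced after Gisela: Cassia, Corvin, Harald, and Oswin.
That leaves Aldric, Fendrel, and Maren with no forced order relative to Gisela — 3.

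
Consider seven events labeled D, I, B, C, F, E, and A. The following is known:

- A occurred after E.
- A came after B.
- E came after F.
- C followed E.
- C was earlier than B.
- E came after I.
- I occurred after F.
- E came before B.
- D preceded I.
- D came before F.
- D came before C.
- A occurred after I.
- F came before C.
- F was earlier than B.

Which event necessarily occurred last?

A

Every other event has a chain of constraints placing it before A, so A is last.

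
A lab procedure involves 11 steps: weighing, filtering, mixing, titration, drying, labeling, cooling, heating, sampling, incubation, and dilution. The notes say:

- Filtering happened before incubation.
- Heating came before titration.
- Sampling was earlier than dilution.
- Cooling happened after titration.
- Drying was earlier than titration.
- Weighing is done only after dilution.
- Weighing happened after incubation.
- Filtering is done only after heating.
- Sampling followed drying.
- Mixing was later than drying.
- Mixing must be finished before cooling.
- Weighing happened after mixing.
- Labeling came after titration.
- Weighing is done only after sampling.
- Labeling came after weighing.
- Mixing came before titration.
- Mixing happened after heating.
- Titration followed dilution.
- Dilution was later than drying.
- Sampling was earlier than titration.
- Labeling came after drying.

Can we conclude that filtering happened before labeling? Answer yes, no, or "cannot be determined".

yes

Chain the constraints: filtering → incubation → weighing → labeling. Each link is directly stated, so filtering comes before labeling.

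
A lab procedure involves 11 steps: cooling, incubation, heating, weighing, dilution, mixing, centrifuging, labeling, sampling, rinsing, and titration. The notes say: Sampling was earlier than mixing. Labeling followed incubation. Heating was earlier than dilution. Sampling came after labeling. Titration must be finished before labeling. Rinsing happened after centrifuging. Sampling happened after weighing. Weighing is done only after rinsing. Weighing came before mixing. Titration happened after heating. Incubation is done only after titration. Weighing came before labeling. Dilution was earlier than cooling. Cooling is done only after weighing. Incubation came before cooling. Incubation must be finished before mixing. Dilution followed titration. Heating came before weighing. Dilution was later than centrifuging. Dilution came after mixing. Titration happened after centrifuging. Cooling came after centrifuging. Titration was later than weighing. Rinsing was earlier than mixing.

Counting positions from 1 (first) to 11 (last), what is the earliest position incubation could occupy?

6

Centrifuging, heating, rinsing, titration, and weighing must all come before incubation — 5 forced predecessors.
Nothing else is forced ahead of incubation, so its earliest slot is position 5 + 1 = 6.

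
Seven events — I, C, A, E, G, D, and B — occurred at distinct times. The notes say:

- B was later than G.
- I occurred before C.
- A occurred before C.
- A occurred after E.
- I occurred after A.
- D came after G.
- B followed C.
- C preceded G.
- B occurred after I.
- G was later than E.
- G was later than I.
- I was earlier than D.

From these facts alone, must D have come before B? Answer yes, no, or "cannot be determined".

No chain of stated constraints runs from D to B, and none runs from B to D either.
So the relative order of D and B is not fixed by the given facts.

cannot be determined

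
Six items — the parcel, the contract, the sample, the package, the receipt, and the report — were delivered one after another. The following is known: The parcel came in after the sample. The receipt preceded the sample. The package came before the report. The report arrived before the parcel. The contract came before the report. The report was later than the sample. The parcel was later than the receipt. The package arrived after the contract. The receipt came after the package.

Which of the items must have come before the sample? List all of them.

the contract, the package, the receipt

Directly stated before the sample: the receipt.
The contract reaches the sample via the contract → the package → the receipt → the sample.
The package reaches the sample via the package → the receipt → the sample.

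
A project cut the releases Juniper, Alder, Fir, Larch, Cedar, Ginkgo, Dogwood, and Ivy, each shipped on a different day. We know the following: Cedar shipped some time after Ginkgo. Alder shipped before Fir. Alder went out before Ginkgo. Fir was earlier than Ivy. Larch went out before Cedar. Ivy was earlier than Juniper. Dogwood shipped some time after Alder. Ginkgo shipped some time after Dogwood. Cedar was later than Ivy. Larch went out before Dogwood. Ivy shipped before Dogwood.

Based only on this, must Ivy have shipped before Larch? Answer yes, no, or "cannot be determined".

No chain of stated constraints runs from Ivy to Larch, and none runs from Larch to Ivy either.
So the relative order of Ivy and Larch is not fixed by the given facts.

cannot be determined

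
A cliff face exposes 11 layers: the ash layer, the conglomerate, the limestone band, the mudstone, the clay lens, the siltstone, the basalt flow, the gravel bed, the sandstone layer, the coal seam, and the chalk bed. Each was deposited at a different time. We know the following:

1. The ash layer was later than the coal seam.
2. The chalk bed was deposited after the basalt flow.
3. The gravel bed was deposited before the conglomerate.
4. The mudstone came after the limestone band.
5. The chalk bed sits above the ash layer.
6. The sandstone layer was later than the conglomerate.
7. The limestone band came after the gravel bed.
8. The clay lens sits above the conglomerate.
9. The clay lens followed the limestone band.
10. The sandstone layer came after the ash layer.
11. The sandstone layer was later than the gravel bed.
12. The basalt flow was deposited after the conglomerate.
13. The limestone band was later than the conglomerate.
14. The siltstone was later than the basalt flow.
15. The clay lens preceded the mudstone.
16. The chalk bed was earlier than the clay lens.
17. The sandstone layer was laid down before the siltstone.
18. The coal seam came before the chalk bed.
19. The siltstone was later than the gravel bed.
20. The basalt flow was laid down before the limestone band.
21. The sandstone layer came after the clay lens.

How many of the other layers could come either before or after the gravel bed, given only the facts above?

Forced after the gravel bed: the basalt flow, the chalk bed, the clay lens, the conglomerate, the limestone band, the mudstone, the sandstone layer, and the siltstone.
That leaves the ash layer and the coal seam with no forced order relative to the gravel bed — 2.

2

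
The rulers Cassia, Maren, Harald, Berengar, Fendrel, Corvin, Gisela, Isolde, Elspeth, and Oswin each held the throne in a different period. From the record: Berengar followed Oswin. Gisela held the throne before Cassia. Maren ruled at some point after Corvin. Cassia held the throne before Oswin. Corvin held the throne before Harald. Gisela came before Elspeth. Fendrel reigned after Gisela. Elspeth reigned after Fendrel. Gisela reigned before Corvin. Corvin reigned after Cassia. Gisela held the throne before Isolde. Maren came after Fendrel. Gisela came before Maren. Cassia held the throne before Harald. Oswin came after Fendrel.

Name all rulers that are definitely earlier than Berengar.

Directly stated before Berengar: Oswin.
Cassia reaches Berengar via Cassia → Oswin → Berengar.
Fendrel reaches Berengar via Fendrel → Oswin → Berengar.
Gisela reaches Berengar via Gisela → Cassia → Oswin → Berengar.

Cassia, Fendrel, Gisela, Oswin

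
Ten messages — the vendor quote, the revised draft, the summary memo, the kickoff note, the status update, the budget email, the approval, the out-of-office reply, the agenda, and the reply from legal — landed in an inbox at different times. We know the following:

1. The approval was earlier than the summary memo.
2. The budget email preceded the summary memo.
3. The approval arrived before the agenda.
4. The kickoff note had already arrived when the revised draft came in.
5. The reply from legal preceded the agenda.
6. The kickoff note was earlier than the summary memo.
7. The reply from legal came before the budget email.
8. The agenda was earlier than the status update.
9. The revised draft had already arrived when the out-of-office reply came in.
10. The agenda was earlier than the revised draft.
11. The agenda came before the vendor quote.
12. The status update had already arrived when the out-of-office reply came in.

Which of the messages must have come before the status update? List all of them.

Directly stated before the status update: the agenda.
The approval reaches the status update via the approval → the agenda → the status update.
The reply from legal reaches the status update via the reply from legal → the agenda → the status update.
No chain forces the out-of-office reply (or any of the others) ahead of the status update.

the agenda, the approval, the reply from legal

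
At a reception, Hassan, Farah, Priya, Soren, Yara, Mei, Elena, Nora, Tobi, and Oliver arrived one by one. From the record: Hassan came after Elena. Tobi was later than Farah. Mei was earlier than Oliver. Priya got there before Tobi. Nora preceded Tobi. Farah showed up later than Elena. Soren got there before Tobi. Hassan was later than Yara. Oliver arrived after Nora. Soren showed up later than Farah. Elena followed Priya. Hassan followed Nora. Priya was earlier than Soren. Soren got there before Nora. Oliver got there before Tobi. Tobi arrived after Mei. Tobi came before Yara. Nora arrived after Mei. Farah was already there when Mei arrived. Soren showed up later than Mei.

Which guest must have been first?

Priya has a chain of constraints placing them before every other guest, so Priya must be first.

Priya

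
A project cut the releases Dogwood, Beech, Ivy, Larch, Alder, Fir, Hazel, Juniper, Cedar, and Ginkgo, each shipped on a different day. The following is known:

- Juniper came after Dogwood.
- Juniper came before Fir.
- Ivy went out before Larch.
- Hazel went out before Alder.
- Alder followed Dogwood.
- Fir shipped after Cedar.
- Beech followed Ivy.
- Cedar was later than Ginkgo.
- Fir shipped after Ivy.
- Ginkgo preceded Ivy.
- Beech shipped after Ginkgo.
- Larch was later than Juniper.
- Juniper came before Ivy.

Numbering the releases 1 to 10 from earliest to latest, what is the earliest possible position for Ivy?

4

Dogwood, Ginkgo, and Juniper must all come before Ivy — 3 forced predecessors.
Nothing else is forced ahead of Ivy, so its earliest slot is position 3 + 1 = 4.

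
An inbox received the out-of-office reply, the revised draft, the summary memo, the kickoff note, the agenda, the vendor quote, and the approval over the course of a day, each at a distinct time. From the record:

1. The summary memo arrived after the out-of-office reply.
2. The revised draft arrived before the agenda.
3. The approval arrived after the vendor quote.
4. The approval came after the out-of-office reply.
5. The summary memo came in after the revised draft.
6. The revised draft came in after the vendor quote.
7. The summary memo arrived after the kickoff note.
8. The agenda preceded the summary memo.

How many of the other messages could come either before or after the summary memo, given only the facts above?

Forced before the summary memo: the agenda, the kickoff note, the out-of-office reply, the revised draft, and the vendor quote.
That leaves the approval with no forced order relative to the summary memo — 1.

1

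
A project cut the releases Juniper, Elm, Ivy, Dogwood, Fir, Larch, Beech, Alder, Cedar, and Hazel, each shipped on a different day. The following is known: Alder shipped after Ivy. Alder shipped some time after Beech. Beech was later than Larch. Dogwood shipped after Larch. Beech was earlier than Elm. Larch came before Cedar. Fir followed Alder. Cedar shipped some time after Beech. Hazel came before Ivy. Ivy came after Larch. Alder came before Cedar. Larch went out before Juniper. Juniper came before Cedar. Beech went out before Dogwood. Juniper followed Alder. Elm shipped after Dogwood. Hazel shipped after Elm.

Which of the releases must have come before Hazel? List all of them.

Beech, Dogwood, Elm, Larch

Directly stated before Hazel: Elm.
Beech reaches Hazel via Beech → Elm → Hazel.
Dogwood reaches Hazel via Dogwood → Elm → Hazel.
Larch reaches Hazel via Larch → Dogwood → Elm → Hazel.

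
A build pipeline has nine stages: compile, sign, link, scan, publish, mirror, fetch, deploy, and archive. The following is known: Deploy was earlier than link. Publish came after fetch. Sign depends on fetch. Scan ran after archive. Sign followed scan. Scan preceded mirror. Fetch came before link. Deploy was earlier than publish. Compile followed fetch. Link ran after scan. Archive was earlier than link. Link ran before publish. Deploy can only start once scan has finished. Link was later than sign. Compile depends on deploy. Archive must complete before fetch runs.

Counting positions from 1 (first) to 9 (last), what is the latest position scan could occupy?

Scan must come before compile, deploy, link, mirror, publish, and sign — 6 stages forced after it.
Everything else can be placed before scan in some valid order, so scan can sit as late as position 9 − 6 = 3.

3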